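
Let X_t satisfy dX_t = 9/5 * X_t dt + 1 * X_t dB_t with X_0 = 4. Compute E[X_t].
E[X_t] = 4*exp(9*t/5)

For GBM dX = mu X dt + sigma X dB with X_0 = x_0, apply Itô to Y = log X: dY = (mu - sigma^2/2) dt + sigma dB, so Y_t = log(x_0) + (mu - sigma^2/2) t + sigma B_t and hence X_t = x_0 * exp((mu - sigma^2/2) t + sigma B_t).
With mu = 9/5, sigma = 1, x_0 = 4, this gives:
  X_t = 4 * exp((13/10) * t + (1) * B_t).
Since sigma*B_t ~ Normal(0, sigma^2 t), E[exp(sigma*B_t)] = exp(sigma^2 t / 2); so E[X_t] = x_0 * exp((mu - sigma^2/2) t) * exp(sigma^2 t / 2) = x_0 * exp(mu t) = 4*exp(9*t/5).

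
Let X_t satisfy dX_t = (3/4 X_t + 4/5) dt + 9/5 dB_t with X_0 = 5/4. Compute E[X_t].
E[X_t] = 139*exp(3*t/4)/60 - 16/15

Taking expectations and using E[dB_t] = 0, the mean m(t) = E[X_t] satisfies the ODE m'(t) = a m(t) + b with m(0) = x_0. With a = 3/4, b = 4/5, x_0 = 5/4, the solution is
  m(t) = x_0 * exp(a t) + (b/a) * (exp(a t) - 1)
       = (5/4) * exp((3/4) t) + ((4/5)/(3/4)) * (exp((3/4) t) - 1)
       = 139*exp(3*t/4)/60 - 16/15.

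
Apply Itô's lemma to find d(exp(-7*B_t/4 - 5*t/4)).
d(exp(-7*B_t/4 - 5*t/4)) = (9*exp(-7*B_t/4 - 5*t/4)/32) dt + (-7*exp(-7*B_t/4 - 5*t/4)/4) dB_t

Itô's formula for f(t, x): d f(t, B_t) = (f_t + (1/2) f_xx) dt + f_x dB_t. Compute partials of f(t, x) = exp(-5*t/4 - 7*x/4):
  f_t(t,x)  = -5*exp(-5*t/4 - 7*x/4)/4
  f_x(t,x)  = -7*exp(-5*t/4 - 7*x/4)/4
  f_xx(t,x) = 49*exp(-5*t/4 - 7*x/4)/16
Assemble drift = f_t + (1/2) f_xx = 9*exp(-5*t/4 - 7*x/4)/32 and diffusion = f_x = -7*exp(-5*t/4 - 7*x/4)/4. Substituting x = B_t:
  d(exp(-7*B_t/4 - 5*t/4)) = (9*exp(-7*B_t/4 - 5*t/4)/32) dt + (-7*exp(-7*B_t/4 - 5*t/4)/4) dB_t.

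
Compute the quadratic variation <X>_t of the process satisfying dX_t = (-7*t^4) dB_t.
<X>_t = 49*t^9/9

For an Itô process dX_t = a(t) dt + b(t) dB_t, the quadratic variation is <X>_t = int_0^t b(s)^2 ds (the drift term does not contribute). Here b(s) = -7*s^4, so
  b(s)^2 = 49*s^8.
Integrating from 0 to t:
  <X>_t = int_0^t (49*s^8) ds = 49*t^9/9.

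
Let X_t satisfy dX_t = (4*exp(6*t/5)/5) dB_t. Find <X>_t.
<X>_t = 4*exp(12*t/5)/15 - 4/15

For an Itô process dX_t = a(t) dt + b(t) dB_t, the quadratic variation is <X>_t = int_0^t b(s)^2 ds (the drift term does not contribute). Here b(s) = 4*exp(6*s/5)/5, so
  b(s)^2 = 16*exp(12*s/5)/25.
Integrating from 0 to t:
  <X>_t = int_0^t (16*exp(12*s/5)/25) ds = 4*exp(12*t/5)/15 - 4/15.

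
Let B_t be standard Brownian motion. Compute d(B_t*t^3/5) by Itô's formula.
d(B_t*t^3/5) = (3*B_t*t^2/5) dt + (t^3/5) dB_t

Itô's formula for f(t, x): d f(t, B_t) = (f_t + (1/2) f_xx) dt + f_x dB_t. Compute partials of f(t, x) = t^3*x/5:
  f_t(t,x)  = 3*t^2*x/5
  f_x(t,x)  = t^3/5
  f_xx(t,x) = 0
Assemble drift = f_t + (1/2) f_xx = 3*t^2*x/5 and diffusion = f_x = t^3/5. Substituting x = B_t:
  d(B_t*t^3/5) = (3*B_t*t^2/5) dt + (t^3/5) dB_t.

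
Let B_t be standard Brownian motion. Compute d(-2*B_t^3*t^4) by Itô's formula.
d(-2*B_t^3*t^4) = (2*B_t*t^3*(-4*B_t^2 - 3*t)) dt + (-6*B_t^2*t^4) dB_t

Itô's formula for f(t, x): d f(t, B_t) = (f_t + (1/2) f_xx) dt + f_x dB_t. Compute partials of f(t, x) = -2*t^4*x^3:
  f_t(t,x)  = -8*t^3*x^3
  f_x(t,x)  = -6*t^4*x^2
  f_xx(t,x) = -12*t^4*x
Assemble drift = f_t + (1/2) f_xx = 2*t^3*x*(-3*t - 4*x^2) and diffusion = f_x = -6*t^4*x^2. Substituting x = B_t:
  d(-2*B_t^3*t^4) = (2*B_t*t^3*(-4*B_t^2 - 3*t)) dt + (-6*B_t^2*t^4) dB_t.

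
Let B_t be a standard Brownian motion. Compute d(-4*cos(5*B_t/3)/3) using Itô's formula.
d(-4*cos(5*B_t/3)/3) = (50*cos(5*B_t/3)/27) dt + (20*sin(5*B_t/3)/9) dB_t

Itô's formula for f(B_t) gives d f(B_t) = f'(B_t) dB_t + (1/2) f''(B_t) dt. Compute derivatives of f(x) = -4*cos(5*x/3)/3:
  f'(x)  = 20*sin(5*x/3)/9
  f''(x) = 100*cos(5*x/3)/27
Substitute x = B_t and multiply the f'' term by 1/2:
  drift     = (1/2) * (100*cos(5*x/3)/27) evaluated at B_t = 50*cos(5*B_t/3)/27
  diffusion = (20*sin(5*x/3)/9) evaluated at B_t = 20*sin(5*B_t/3)/9
Therefore d(-4*cos(5*B_t/3)/3) = (50*cos(5*B_t/3)/27) dt + (20*sin(5*B_t/3)/9) dB_t.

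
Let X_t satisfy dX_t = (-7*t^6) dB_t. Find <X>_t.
<X>_t = 49*t^13/13

For an Itô process dX_t = a(t) dt + b(t) dB_t, the quadratic variation is <X>_t = int_0^t b(s)^2 ds (the drift term does not contribute). Here b(s) = -7*s^6, so
  b(s)^2 = 49*s^12.
Integrating from 0 to t:
  <X>_t = int_0^t (49*s^12) ds = 49*t^13/13.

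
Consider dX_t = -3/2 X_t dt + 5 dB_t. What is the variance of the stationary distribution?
lim Var(X_t) = 25/3

The OU SDE dX = -theta X dt + sigma dB admits the integrating factor exp(theta t): d(exp(theta t) X_t) = sigma exp(theta t) dB_t. Integrating from 0 to t gives X_t = x_0 * exp(-theta t) + sigma * int_0^t exp(-theta (t-s)) dB_s for any initial x_0. The Itô integral has variance (by the Itô isometry) sigma^2 * int_0^t exp(-2 theta (t - s)) ds = sigma^2 * (1 - exp(-2 theta t)) / (2 theta), independent of x_0.
With theta = 3/2, sigma = 5:
  Var(X_t) = (5)^2 * (1 - exp(-2*3/2 t)) / (2 * 3/2) = 25/3 - 25*exp(-3*t)/3.
As t -> infinity, exp(-2*3/2 t) -> 0, so the stationary variance is sigma^2 / (2 theta) = 25/3.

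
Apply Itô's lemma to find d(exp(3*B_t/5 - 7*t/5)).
d(exp(3*B_t/5 - 7*t/5)) = (-61*exp(3*B_t/5 - 7*t/5)/50) dt + (3*exp(3*B_t/5 - 7*t/5)/5) dB_t

Itô's formula for f(t, x): d f(t, B_t) = (f_t + (1/2) f_xx) dt + f_x dB_t. Compute partials of f(t, x) = exp(-7*t/5 + 3*x/5):
  f_t(t,x)  = -7*exp(-7*t/5 + 3*x/5)/5
  f_x(t,x)  = 3*exp(-7*t/5 + 3*x/5)/5
  f_xx(t,x) = 9*exp(-7*t/5 + 3*x/5)/25
Assemble drift = f_t + (1/2) f_xx = -61*exp(-7*t/5 + 3*x/5)/50 and diffusion = f_x = 3*exp(-7*t/5 + 3*x/5)/5. Substituting x = B_t:
  d(exp(3*B_t/5 - 7*t/5)) = (-61*exp(3*B_t/5 - 7*t/5)/50) dt + (3*exp(3*B_t/5 - 7*t/5)/5) dB_t.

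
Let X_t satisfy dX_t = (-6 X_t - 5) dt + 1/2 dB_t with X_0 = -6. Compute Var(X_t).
Var(X_t) = 1/48 - exp(-12*t)/48

The variance V(t) = Var(X_t) satisfies V'(t) = 2 a V(t) + c^2 with V(0) = 0 (drift coefficient is linear in X, diffusion is constant). With a = -6, c = 1/2, the solution is
  V(t) = (c^2 / (2 a)) * (exp(2 a t) - 1)
       = ((1/2)^2 / (2*(-6))) * (exp((-12) t) - 1)
       = 1/48 - exp(-12*t)/48.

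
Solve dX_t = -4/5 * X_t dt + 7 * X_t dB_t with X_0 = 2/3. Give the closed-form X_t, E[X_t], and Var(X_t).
X_t = 2/3 * exp((-253/10) t + (7) B_t); E[X_t] = 2*exp(-4*t/5)/3; Var(X_t) = (4*exp(49*t) - 4)*exp(-8*t/5)/9

For GBM dX = mu X dt + sigma X dB with X_0 = x_0, apply Itô to Y = log X: dY = (mu - sigma^2/2) dt + sigma dB, so Y_t = log(x_0) + (mu - sigma^2/2) t + sigma B_t and hence X_t = x_0 * exp((mu - sigma^2/2) t + sigma B_t).
With mu = -4/5, sigma = 7, x_0 = 2/3, this gives:
  X_t = 2/3 * exp((-253/10) * t + (7) * B_t).
Since sigma*B_t ~ Normal(0, sigma^2 t), E[exp(sigma*B_t)] = exp(sigma^2 t / 2); so E[X_t] = x_0 * exp((mu - sigma^2/2) t) * exp(sigma^2 t / 2) = x_0 * exp(mu t) = 2*exp(-4*t/5)/3.
Var(X_t) = E[X_t^2] - (E[X_t])^2 = x_0^2 * exp(2 mu t) * (exp(sigma^2 t) - 1) = (4*exp(49*t) - 4)*exp(-8*t/5)/9.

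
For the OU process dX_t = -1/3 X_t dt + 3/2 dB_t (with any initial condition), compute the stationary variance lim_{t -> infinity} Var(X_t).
lim Var(X_t) = 27/8

The OU SDE dX = -theta X dt + sigma dB admits the integrating factor exp(theta t): d(exp(theta t) X_t) = sigma exp(theta t) dB_t. Integrating from 0 to t gives X_t = x_0 * exp(-theta t) + sigma * int_0^t exp(-theta (t-s)) dB_s for any initial x_0. The Itô integral has variance (by the Itô isometry) sigma^2 * int_0^t exp(-2 theta (t - s)) ds = sigma^2 * (1 - exp(-2 theta t)) / (2 theta), independent of x_0.
With theta = 1/3, sigma = 3/2:
  Var(X_t) = (3/2)^2 * (1 - exp(-2*1/3 t)) / (2 * 1/3) = 27/8 - 27*exp(-2*t/3)/8.
As t -> infinity, exp(-2*1/3 t) -> 0, so the stationary variance is sigma^2 / (2 theta) = 27/8.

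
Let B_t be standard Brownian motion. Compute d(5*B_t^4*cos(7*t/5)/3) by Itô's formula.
d(5*B_t^4*cos(7*t/5)/3) = (B_t^2*(-7*B_t^2*sin(7*t/5) + 30*cos(7*t/5))/3) dt + (20*B_t^3*cos(7*t/5)/3) dB_t

Itô's formula for f(t, x): d f(t, B_t) = (f_t + (1/2) f_xx) dt + f_x dB_t. Compute partials of f(t, x) = 5*x^4*cos(7*t/5)/3:
  f_t(t,x)  = -7*x^4*sin(7*t/5)/3
  f_x(t,x)  = 20*x^3*cos(7*t/5)/3
  f_xx(t,x) = 20*x^2*cos(7*t/5)
Assemble drift = f_t + (1/2) f_xx = x^2*(-7*x^2*sin(7*t/5) + 30*cos(7*t/5))/3 and diffusion = f_x = 20*x^3*cos(7*t/5)/3. Substituting x = B_t:
  d(5*B_t^4*cos(7*t/5)/3) = (B_t^2*(-7*B_t^2*sin(7*t/5) + 30*cos(7*t/5))/3) dt + (20*B_t^3*cos(7*t/5)/3) dB_t.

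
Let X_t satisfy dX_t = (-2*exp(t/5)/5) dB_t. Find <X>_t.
<X>_t = 2*exp(2*t/5)/5 - 2/5

For an Itô process dX_t = a(t) dt + b(t) dB_t, the quadratic variation is <X>_t = int_0^t b(s)^2 ds (the drift term does not contribute). Here b(s) = -2*exp(s/5)/5, so
  b(s)^2 = 4*exp(2*s/5)/25.
Integrating from 0 to t:
  <X>_t = int_0^t (4*exp(2*s/5)/25) ds = 2*exp(2*t/5)/5 - 2/5.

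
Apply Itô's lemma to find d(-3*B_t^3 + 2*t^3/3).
d(-3*B_t^3 + 2*t^3/3) = (-9*B_t + 2*t^2) dt + (-9*B_t^2) dB_t

Itô's formula for f(t, x): d f(t, B_t) = (f_t + (1/2) f_xx) dt + f_x dB_t. Compute partials of f(t, x) = 2*t^3/3 - 3*x^3:
  f_t(t,x)  = 2*t^2
  f_x(t,x)  = -9*x^2
  f_xx(t,x) = -18*x
Assemble drift = f_t + (1/2) f_xx = 2*t^2 - 9*x and diffusion = f_x = -9*x^2. Substituting x = B_t:
  d(-3*B_t^3 + 2*t^3/3) = (-9*B_t + 2*t^2) dt + (-9*B_t^2) dB_t.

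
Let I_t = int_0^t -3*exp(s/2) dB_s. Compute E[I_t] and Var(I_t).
E[I_t] = 0; Var(I_t) = 9*exp(t) - 9

The Itô integral of a deterministic integrand f(s) has mean 0 because each increment f(s) * (B_{s+ds} - B_s) has mean 0. By the Itô isometry:
  Var( int_0^t f(s) dB_s ) = E[ (int_0^t f(s) dB_s)^2 ] = int_0^t f(s)^2 ds.
Here f(s) = -3*exp(s/2), so f(s)^2 = 9*exp(s). Integrate:
  int_0^t (9*exp(s)) ds = 9*exp(t) - 9.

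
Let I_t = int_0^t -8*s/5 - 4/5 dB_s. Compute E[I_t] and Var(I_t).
E[I_t] = 0; Var(I_t) = 16*t*(4*t^2 + 6*t + 3)/75

The Itô integral of a deterministic integrand f(s) has mean 0 because each increment f(s) * (B_{s+ds} - B_s) has mean 0. By the Itô isometry:
  Var( int_0^t f(s) dB_s ) = E[ (int_0^t f(s) dB_s)^2 ] = int_0^t f(s)^2 ds.
Here f(s) = -8*s/5 - 4/5, so f(s)^2 = 16*(2*s + 1)^2/25. Integrate:
  int_0^t (16*(2*s + 1)^2/25) ds = 16*t*(4*t^2 + 6*t + 3)/75.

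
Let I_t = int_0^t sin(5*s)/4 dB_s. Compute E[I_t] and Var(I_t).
E[I_t] = 0; Var(I_t) = t/32 - sin(10*t)/320

The Itô integral of a deterministic integrand f(s) has mean 0 because each increment f(s) * (B_{s+ds} - B_s) has mean 0. By the Itô isometry:
  Var( int_0^t f(s) dB_s ) = E[ (int_0^t f(s) dB_s)^2 ] = int_0^t f(s)^2 ds.
Here f(s) = sin(5*s)/4, so f(s)^2 = sin(5*s)^2/16. Integrate:
  int_0^t (sin(5*s)^2/16) ds = t/32 - sin(10*t)/320.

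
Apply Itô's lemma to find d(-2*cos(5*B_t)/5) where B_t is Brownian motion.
d(-2*cos(5*B_t)/5) = (5*cos(5*B_t)) dt + (2*sin(5*B_t)) dB_t

Itô's formula for f(B_t) gives d f(B_t) = f'(B_t) dB_t + (1/2) f''(B_t) dt. Compute derivatives of f(x) = -2*cos(5*x)/5:
  f'(x)  = 2*sin(5*x)
  f''(x) = 10*cos(5*x)
Substitute x = B_t and multiply the f'' term by 1/2:
  drift     = (1/2) * (10*cos(5*x)) evaluated at B_t = 5*cos(5*B_t)
  diffusion = (2*sin(5*x)) evaluated at B_t = 2*sin(5*B_t)
Therefore d(-2*cos(5*B_t)/5) = (5*cos(5*B_t)) dt + (2*sin(5*B_t)) dB_t.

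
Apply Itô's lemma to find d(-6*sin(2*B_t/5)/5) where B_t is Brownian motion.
d(-6*sin(2*B_t/5)/5) = (12*sin(2*B_t/5)/125) dt + (-12*cos(2*B_t/5)/25) dB_t

Itô's formula for f(B_t) gives d f(B_t) = f'(B_t) dB_t + (1/2) f''(B_t) dt. Compute derivatives of f(x) = -6*sin(2*x/5)/5:
  f'(x)  = -12*cos(2*x/5)/25
  f''(x) = 24*sin(2*x/5)/125
Substitute x = B_t and multiply the f'' term by 1/2:
  drift     = (1/2) * (24*sin(2*x/5)/125) evaluated at B_t = 12*sin(2*B_t/5)/125
  diffusion = (-12*cos(2*x/5)/25) evaluated at B_t = -12*cos(2*B_t/5)/25
Therefore d(-6*sin(2*B_t/5)/5) = (12*sin(2*B_t/5)/125) dt + (-12*cos(2*B_t/5)/25) dB_t.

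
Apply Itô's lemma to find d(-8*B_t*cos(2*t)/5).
d(-8*B_t*cos(2*t)/5) = (16*B_t*sin(2*t)/5) dt + (-8*cos(2*t)/5) dB_t

Itô's formula for f(t, x): d f(t, B_t) = (f_t + (1/2) f_xx) dt + f_x dB_t. Compute partials of f(t, x) = -8*x*cos(2*t)/5:
  f_t(t,x)  = 16*x*sin(2*t)/5
  f_x(t,x)  = -8*cos(2*t)/5
  f_xx(t,x) = 0
Assemble drift = f_t + (1/2) f_xx = 16*x*sin(2*t)/5 and diffusion = f_x = -8*cos(2*t)/5. Substituting x = B_t:
  d(-8*B_t*cos(2*t)/5) = (16*B_t*sin(2*t)/5) dt + (-8*cos(2*t)/5) dB_t.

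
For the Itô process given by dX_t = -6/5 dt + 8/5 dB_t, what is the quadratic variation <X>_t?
<X>_t = 64*t/25

For an Itô process dX_t = a(t) dt + b(t) dB_t, the quadratic variation is <X>_t = int_0^t b(s)^2 ds (the drift term does not contribute). Here b(s) = 8/5, so
  b(s)^2 = 64/25.
Integrating from 0 to t:
  <X>_t = int_0^t (64/25) ds = 64*t/25.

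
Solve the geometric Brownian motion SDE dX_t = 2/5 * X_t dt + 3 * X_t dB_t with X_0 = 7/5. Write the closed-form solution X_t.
X_t = 7/5 * exp((-41/10) * t + (3) * B_t)

For GBM dX = mu X dt + sigma X dB with X_0 = x_0, apply Itô to Y = log X: dY = (mu - sigma^2/2) dt + sigma dB, so Y_t = log(x_0) + (mu - sigma^2/2) t + sigma B_t and hence X_t = x_0 * exp((mu - sigma^2/2) t + sigma B_t).
With mu = 2/5, sigma = 3, x_0 = 7/5, this gives:
  X_t = 7/5 * exp((-41/10) * t + (3) * B_t).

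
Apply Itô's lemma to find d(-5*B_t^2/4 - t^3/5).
d(-5*B_t^2/4 - t^3/5) = (-3*t^2/5 - 5/4) dt + (-5*B_t/2) dB_t

Itô's formula for f(t, x): d f(t, B_t) = (f_t + (1/2) f_xx) dt + f_x dB_t. Compute partials of f(t, x) = -t^3/5 - 5*x^2/4:
  f_t(t,x)  = -3*t^2/5
  f_x(t,x)  = -5*x/2
  f_xx(t,x) = -5/2
Assemble drift = f_t + (1/2) f_xx = -3*t^2/5 - 5/4 and diffusion = f_x = -5*x/2. Substituting x = B_t:
  d(-5*B_t^2/4 - t^3/5) = (-3*t^2/5 - 5/4) dt + (-5*B_t/2) dB_t.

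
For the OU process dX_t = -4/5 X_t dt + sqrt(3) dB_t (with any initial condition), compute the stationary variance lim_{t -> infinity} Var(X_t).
lim Var(X_t) = 15/8

The OU SDE dX = -theta X dt + sigma dB admits the integrating factor exp(theta t): d(exp(theta t) X_t) = sigma exp(theta t) dB_t. Integrating from 0 to t gives X_t = x_0 * exp(-theta t) + sigma * int_0^t exp(-theta (t-s)) dB_s for any initial x_0. The Itô integral has variance (by the Itô isometry) sigma^2 * int_0^t exp(-2 theta (t - s)) ds = sigma^2 * (1 - exp(-2 theta t)) / (2 theta), independent of x_0.
With theta = 4/5, sigma = sqrt(3):
  Var(X_t) = (sqrt(3))^2 * (1 - exp(-2*4/5 t)) / (2 * 4/5) = 15/8 - 15*exp(-8*t/5)/8.
As t -> infinity, exp(-2*4/5 t) -> 0, so the stationary variance is sigma^2 / (2 theta) = 15/8.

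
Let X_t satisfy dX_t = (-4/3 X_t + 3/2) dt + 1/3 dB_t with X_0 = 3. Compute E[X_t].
E[X_t] = 9/8 + 15*exp(-4*t/3)/8

Taking expectations and using E[dB_t] = 0, the mean m(t) = E[X_t] satisfies the ODE m'(t) = a m(t) + b with m(0) = x_0. With a = -4/3, b = 3/2, x_0 = 3, the solution is
  m(t) = x_0 * exp(a t) + (b/a) * (exp(a t) - 1)
       = 3 * exp((-4/3) t) + ((3/2)/(-4/3)) * (exp((-4/3) t) - 1)
       = 9/8 + 15*exp(-4*t/3)/8.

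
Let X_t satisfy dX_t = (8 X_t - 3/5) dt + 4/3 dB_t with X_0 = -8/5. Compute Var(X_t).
Var(X_t) = exp(16*t)/9 - 1/9

The variance V(t) = Var(X_t) satisfies V'(t) = 2 a V(t) + c^2 with V(0) = 0 (drift coefficient is linear in X, diffusion is constant). With a = 8, c = 4/3, the solution is
  V(t) = (c^2 / (2 a)) * (exp(2 a t) - 1)
       = ((4/3)^2 / (2*8)) * (exp(16 t) - 1)
       = exp(16*t)/9 - 1/9.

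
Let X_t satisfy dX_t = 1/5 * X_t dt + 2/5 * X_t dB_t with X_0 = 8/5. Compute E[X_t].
E[X_t] = 8*exp(t/5)/5

For GBM dX = mu X dt + sigma X dB with X_0 = x_0, apply Itô to Y = log X: dY = (mu - sigma^2/2) dt + sigma dB, so Y_t = log(x_0) + (mu - sigma^2/2) t + sigma B_t and hence X_t = x_0 * exp((mu - sigma^2/2) t + sigma B_t).
With mu = 1/5, sigma = 2/5, x_0 = 8/5, this gives:
  X_t = 8/5 * exp((3/25) * t + (2/5) * B_t).
Since sigma*B_t ~ Normal(0, sigma^2 t), E[exp(sigma*B_t)] = exp(sigma^2 t / 2); so E[X_t] = x_0 * exp((mu - sigma^2/2) t) * exp(sigma^2 t / 2) = x_0 * exp(mu t) = 8*exp(t/5)/5.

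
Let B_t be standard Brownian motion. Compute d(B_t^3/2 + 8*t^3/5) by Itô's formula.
d(B_t^3/2 + 8*t^3/5) = (3*B_t/2 + 24*t^2/5) dt + (3*B_t^2/2) dB_t

Itô's formula for f(t, x): d f(t, B_t) = (f_t + (1/2) f_xx) dt + f_x dB_t. Compute partials of f(t, x) = 8*t^3/5 + x^3/2:
  f_t(t,x)  = 24*t^2/5
  f_x(t,x)  = 3*x^2/2
  f_xx(t,x) = 3*x
Assemble drift = f_t + (1/2) f_xx = 24*t^2/5 + 3*x/2 and diffusion = f_x = 3*x^2/2. Substituting x = B_t:
  d(B_t^3/2 + 8*t^3/5) = (3*B_t/2 + 24*t^2/5) dt + (3*B_t^2/2) dB_t.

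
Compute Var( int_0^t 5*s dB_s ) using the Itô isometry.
Var = 25*t^3/3

The Itô integral of a deterministic integrand f(s) has mean 0 because each increment f(s) * (B_{s+ds} - B_s) has mean 0. By the Itô isometry:
  Var( int_0^t f(s) dB_s ) = E[ (int_0^t f(s) dB_s)^2 ] = int_0^t f(s)^2 ds.
Here f(s) = 5*s, so f(s)^2 = 25*s^2. Integrate:
  int_0^t (25*s^2) ds = 25*t^3/3.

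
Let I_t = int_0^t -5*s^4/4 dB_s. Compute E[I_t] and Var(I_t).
E[I_t] = 0; Var(I_t) = 25*t^9/144

The Itô integral of a deterministic integrand f(s) has mean 0 because each increment f(s) * (B_{s+ds} - B_s) has mean 0. By the Itô isometry:
  Var( int_0^t f(s) dB_s ) = E[ (int_0^t f(s) dB_s)^2 ] = int_0^t f(s)^2 ds.
Here f(s) = -5*s^4/4, so f(s)^2 = 25*s^8/16. Integrate:
  int_0^t (25*s^8/16) ds = 25*t^9/144.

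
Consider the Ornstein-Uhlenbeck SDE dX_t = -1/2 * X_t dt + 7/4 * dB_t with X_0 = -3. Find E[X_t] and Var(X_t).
E[X_t] = -3*exp(-t/2); Var(X_t) = 49/16 - 49*exp(-t)/16

The OU SDE dX = -theta X dt + sigma dB admits the integrating factor exp(theta t): d(exp(theta t) X_t) = sigma exp(theta t) dB_t. Integrating from 0 to t:
  X_t = x_0 * exp(-theta t) + sigma * int_0^t exp(-theta (t-s)) dB_s.
The Itô integral has mean 0 and (by the Itô isometry) variance sigma^2 * int_0^t exp(-2 theta (t - s)) ds = sigma^2 * (1 - exp(-2 theta t)) / (2 theta).
With theta = 1/2, sigma = 7/4, x_0 = -3:
  E[X_t] = -3 * exp(-1/2 t) = -3*exp(-t/2)
  Var(X_t) = (7/4)^2 * (1 - exp(-2*1/2 t)) / (2 * 1/2) = 49/16 - 49*exp(-t)/16.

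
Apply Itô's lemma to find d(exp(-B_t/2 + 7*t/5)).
d(exp(-B_t/2 + 7*t/5)) = (61*exp(-B_t/2 + 7*t/5)/40) dt + (-exp(-B_t/2 + 7*t/5)/2) dB_t

Itô's formula for f(t, x): d f(t, B_t) = (f_t + (1/2) f_xx) dt + f_x dB_t. Compute partials of f(t, x) = exp(7*t/5 - x/2):
  f_t(t,x)  = 7*exp(7*t/5 - x/2)/5
  f_x(t,x)  = -exp(7*t/5 - x/2)/2
  f_xx(t,x) = exp(7*t/5 - x/2)/4
Assemble drift = f_t + (1/2) f_xx = 61*exp(7*t/5 - x/2)/40 and diffusion = f_x = -exp(7*t/5 - x/2)/2. Substituting x = B_t:
  d(exp(-B_t/2 + 7*t/5)) = (61*exp(-B_t/2 + 7*t/5)/40) dt + (-exp(-B_t/2 + 7*t/5)/2) dB_t.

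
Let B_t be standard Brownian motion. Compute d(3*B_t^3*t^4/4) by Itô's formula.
d(3*B_t^3*t^4/4) = (3*B_t*t^3*(4*B_t^2 + 3*t)/4) dt + (9*B_t^2*t^4/4) dB_t

Itô's formula for f(t, x): d f(t, B_t) = (f_t + (1/2) f_xx) dt + f_x dB_t. Compute partials of f(t, x) = 3*t^4*x^3/4:
  f_t(t,x)  = 3*t^3*x^3
  f_x(t,x)  = 9*t^4*x^2/4
  f_xx(t,x) = 9*t^4*x/2
Assemble drift = f_t + (1/2) f_xx = 3*t^3*x*(3*t + 4*x^2)/4 and diffusion = f_x = 9*t^4*x^2/4. Substituting x = B_t:
  d(3*B_t^3*t^4/4) = (3*B_t*t^3*(4*B_t^2 + 3*t)/4) dt + (9*B_t^2*t^4/4) dB_t.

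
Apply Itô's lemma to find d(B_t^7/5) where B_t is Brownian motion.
d(B_t^7/5) = (21*B_t^5/5) dt + (7*B_t^6/5) dB_t

Itô's formula for f(B_t) gives d f(B_t) = f'(B_t) dB_t + (1/2) f''(B_t) dt. Compute derivatives of f(x) = x^7/5:
  f'(x)  = 7*x^6/5
  f''(x) = 42*x^5/5
Substitute x = B_t and multiply the f'' term by 1/2:
  drift     = (1/2) * (42*x^5/5) evaluated at B_t = 21*B_t^5/5
  diffusion = (7*x^6/5) evaluated at B_t = 7*B_t^6/5
Therefore d(B_t^7/5) = (21*B_t^5/5) dt + (7*B_t^6/5) dB_t.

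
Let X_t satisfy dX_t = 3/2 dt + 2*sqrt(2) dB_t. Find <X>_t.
<X>_t = 8*t

For an Itô process dX_t = a(t) dt + b(t) dB_t, the quadratic variation is <X>_t = int_0^t b(s)^2 ds (the drift term does not contribute). Here b(s) = 2*sqrt(2), so
  b(s)^2 = 8.
Integrating from 0 to t:
  <X>_t = int_0^t (8) ds = 8*t.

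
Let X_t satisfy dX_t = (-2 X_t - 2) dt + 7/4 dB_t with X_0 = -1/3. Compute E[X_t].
E[X_t] = -1 + 2*exp(-2*t)/3

Taking expectations and using E[dB_t] = 0, the mean m(t) = E[X_t] satisfies the ODE m'(t) = a m(t) + b with m(0) = x_0. With a = -2, b = -2, x_0 = -1/3, the solution is
  m(t) = x_0 * exp(a t) + (b/a) * (exp(a t) - 1)
       = (-1/3) * exp((-2) t) + ((-2)/(-2)) * (exp((-2) t) - 1)
       = -1 + 2*exp(-2*t)/3.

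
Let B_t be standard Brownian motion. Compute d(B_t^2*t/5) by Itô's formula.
d(B_t^2*t/5) = (B_t^2/5 + t/5) dt + (2*B_t*t/5) dB_t

Itô's formula for f(t, x): d f(t, B_t) = (f_t + (1/2) f_xx) dt + f_x dB_t. Compute partials of f(t, x) = t*x^2/5:
  f_t(t,x)  = x^2/5
  f_x(t,x)  = 2*t*x/5
  f_xx(t,x) = 2*t/5
Assemble drift = f_t + (1/2) f_xx = t/5 + x^2/5 and diffusion = f_x = 2*t*x/5. Substituting x = B_t:
  d(B_t^2*t/5) = (B_t^2/5 + t/5) dt + (2*B_t*t/5) dB_t.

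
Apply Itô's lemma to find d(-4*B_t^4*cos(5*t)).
d(-4*B_t^4*cos(5*t)) = (B_t^2*(20*B_t^2*sin(5*t) - 24*cos(5*t))) dt + (-16*B_t^3*cos(5*t)) dB_t

Itô's formula for f(t, x): d f(t, B_t) = (f_t + (1/2) f_xx) dt + f_x dB_t. Compute partials of f(t, x) = -4*x^4*cos(5*t):
  f_t(t,x)  = 20*x^4*sin(5*t)
  f_x(t,x)  = -16*x^3*cos(5*t)
  f_xx(t,x) = -48*x^2*cos(5*t)
Assemble drift = f_t + (1/2) f_xx = x^2*(20*x^2*sin(5*t) - 24*cos(5*t)) and diffusion = f_x = -16*x^3*cos(5*t). Substituting x = B_t:
  d(-4*B_t^4*cos(5*t)) = (B_t^2*(20*B_t^2*sin(5*t) - 24*cos(5*t))) dt + (-16*B_t^3*cos(5*t)) dB_t.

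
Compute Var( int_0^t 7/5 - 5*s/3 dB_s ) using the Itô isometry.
Var = t*(625*t^2 - 1575*t + 1323)/675

The Itô integral of a deterministic integrand f(s) has mean 0 because each increment f(s) * (B_{s+ds} - B_s) has mean 0. By the Itô isometry:
  Var( int_0^t f(s) dB_s ) = E[ (int_0^t f(s) dB_s)^2 ] = int_0^t f(s)^2 ds.
Here f(s) = 7/5 - 5*s/3, so f(s)^2 = (25*s - 21)^2/225. Integrate:
  int_0^t ((25*s - 21)^2/225) ds = t*(625*t^2 - 1575*t + 1323)/675.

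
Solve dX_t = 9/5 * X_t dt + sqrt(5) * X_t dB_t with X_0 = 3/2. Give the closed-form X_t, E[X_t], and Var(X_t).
X_t = 3/2 * exp((-7/10) t + (sqrt(5)) B_t); E[X_t] = 3*exp(9*t/5)/2; Var(X_t) = 9*(exp(5*t) - 1)*exp(18*t/5)/4

For GBM dX = mu X dt + sigma X dB with X_0 = x_0, apply Itô to Y = log X: dY = (mu - sigma^2/2) dt + sigma dB, so Y_t = log(x_0) + (mu - sigma^2/2) t + sigma B_t and hence X_t = x_0 * exp((mu - sigma^2/2) t + sigma B_t).
With mu = 9/5, sigma = sqrt(5), x_0 = 3/2, this gives:
  X_t = 3/2 * exp((-7/10) * t + (sqrt(5)) * B_t).
Since sigma*B_t ~ Normal(0, sigma^2 t), E[exp(sigma*B_t)] = exp(sigma^2 t / 2); so E[X_t] = x_0 * exp((mu - sigma^2/2) t) * exp(sigma^2 t / 2) = x_0 * exp(mu t) = 3*exp(9*t/5)/2.
Var(X_t) = E[X_t^2] - (E[X_t])^2 = x_0^2 * exp(2 mu t) * (exp(sigma^2 t) - 1) = 9*(exp(5*t) - 1)*exp(18*t/5)/4.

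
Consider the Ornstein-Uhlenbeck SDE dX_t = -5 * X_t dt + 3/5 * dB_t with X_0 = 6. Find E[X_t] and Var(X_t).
E[X_t] = 6*exp(-5*t); Var(X_t) = 9/250 - 9*exp(-10*t)/250

The OU SDE dX = -theta X dt + sigma dB admits the integrating factor exp(theta t): d(exp(theta t) X_t) = sigma exp(theta t) dB_t. Integrating from 0 to t:
  X_t = x_0 * exp(-theta t) + sigma * int_0^t exp(-theta (t-s)) dB_s.
The Itô integral has mean 0 and (by the Itô isometry) variance sigma^2 * int_0^t exp(-2 theta (t - s)) ds = sigma^2 * (1 - exp(-2 theta t)) / (2 theta).
With theta = 5, sigma = 3/5, x_0 = 6:
  E[X_t] = 6 * exp(-5 t) = 6*exp(-5*t)
  Var(X_t) = (3/5)^2 * (1 - exp(-2*5 t)) / (2 * 5) = 9/250 - 9*exp(-10*t)/250.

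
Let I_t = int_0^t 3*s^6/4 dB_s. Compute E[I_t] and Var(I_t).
E[I_t] = 0; Var(I_t) = 9*t^13/208

The Itô integral of a deterministic integrand f(s) has mean 0 because each increment f(s) * (B_{s+ds} - B_s) has mean 0. By the Itô isometry:
  Var( int_0^t f(s) dB_s ) = E[ (int_0^t f(s) dB_s)^2 ] = int_0^t f(s)^2 ds.
Here f(s) = 3*s^6/4, so f(s)^2 = 9*s^12/16. Integrate:
  int_0^t (9*s^12/16) ds = 9*t^13/208.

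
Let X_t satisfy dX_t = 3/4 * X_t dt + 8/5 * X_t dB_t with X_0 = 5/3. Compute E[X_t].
E[X_t] = 5*exp(3*t/4)/3

For GBM dX = mu X dt + sigma X dB with X_0 = x_0, apply Itô to Y = log X: dY = (mu - sigma^2/2) dt + sigma dB, so Y_t = log(x_0) + (mu - sigma^2/2) t + sigma B_t and hence X_t = x_0 * exp((mu - sigma^2/2) t + sigma B_t).
With mu = 3/4, sigma = 8/5, x_0 = 5/3, this gives:
  X_t = 5/3 * exp((-53/100) * t + (8/5) * B_t).
Since sigma*B_t ~ Normal(0, sigma^2 t), E[exp(sigma*B_t)] = exp(sigma^2 t / 2); so E[X_t] = x_0 * exp((mu - sigma^2/2) t) * exp(sigma^2 t / 2) = x_0 * exp(mu t) = 5*exp(3*t/4)/3.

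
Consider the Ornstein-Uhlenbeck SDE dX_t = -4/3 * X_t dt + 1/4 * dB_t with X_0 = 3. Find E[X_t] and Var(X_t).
E[X_t] = 3*exp(-4*t/3); Var(X_t) = 3/128 - 3*exp(-8*t/3)/128

The OU SDE dX = -theta X dt + sigma dB admits the integrating factor exp(theta t): d(exp(theta t) X_t) = sigma exp(theta t) dB_t. Integrating from 0 to t:
  X_t = x_0 * exp(-theta t) + sigma * int_0^t exp(-theta (t-s)) dB_s.
The Itô integral has mean 0 and (by the Itô isometry) variance sigma^2 * int_0^t exp(-2 theta (t - s)) ds = sigma^2 * (1 - exp(-2 theta t)) / (2 theta).
With theta = 4/3, sigma = 1/4, x_0 = 3:
  E[X_t] = 3 * exp(-4/3 t) = 3*exp(-4*t/3)
  Var(X_t) = (1/4)^2 * (1 - exp(-2*4/3 t)) / (2 * 4/3) = 3/128 - 3*exp(-8*t/3)/128.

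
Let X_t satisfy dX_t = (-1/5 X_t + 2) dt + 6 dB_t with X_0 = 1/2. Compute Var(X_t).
Var(X_t) = 90 - 90*exp(-2*t/5)

The variance V(t) = Var(X_t) satisfies V'(t) = 2 a V(t) + c^2 with V(0) = 0 (drift coefficient is linear in X, diffusion is constant). With a = -1/5, c = 6, the solution is
  V(t) = (c^2 / (2 a)) * (exp(2 a t) - 1)
       = (6^2 / (2*(-1/5))) * (exp((-2/5) t) - 1)
       = 90 - 90*exp(-2*t/5).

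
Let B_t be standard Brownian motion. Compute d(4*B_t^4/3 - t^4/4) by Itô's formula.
d(4*B_t^4/3 - t^4/4) = (8*B_t^2 - t^3) dt + (16*B_t^3/3) dB_t

Itô's formula for f(t, x): d f(t, B_t) = (f_t + (1/2) f_xx) dt + f_x dB_t. Compute partials of f(t, x) = -t^4/4 + 4*x^4/3:
  f_t(t,x)  = -t^3
  f_x(t,x)  = 16*x^3/3
  f_xx(t,x) = 16*x^2
Assemble drift = f_t + (1/2) f_xx = -t^3 + 8*x^2 and diffusion = f_x = 16*x^3/3. Substituting x = B_t:
  d(4*B_t^4/3 - t^4/4) = (8*B_t^2 - t^3) dt + (16*B_t^3/3) dB_t.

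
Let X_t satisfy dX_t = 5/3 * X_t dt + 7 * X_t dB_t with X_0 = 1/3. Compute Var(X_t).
Var(X_t) = (exp(49*t) - 1)*exp(10*t/3)/9

For GBM dX = mu X dt + sigma X dB with X_0 = x_0, apply Itô to Y = log X: dY = (mu - sigma^2/2) dt + sigma dB, so Y_t = log(x_0) + (mu - sigma^2/2) t + sigma B_t and hence X_t = x_0 * exp((mu - sigma^2/2) t + sigma B_t).
With mu = 5/3, sigma = 7, x_0 = 1/3, this gives:
  X_t = 1/3 * exp((-137/6) * t + (7) * B_t).
Since sigma*B_t ~ Normal(0, sigma^2 t), E[exp(sigma*B_t)] = exp(sigma^2 t / 2); so E[X_t] = x_0 * exp((mu - sigma^2/2) t) * exp(sigma^2 t / 2) = x_0 * exp(mu t) = exp(5*t/3)/3.
Var(X_t) = E[X_t^2] - (E[X_t])^2 = x_0^2 * exp(2 mu t) * (exp(sigma^2 t) - 1) = (exp(49*t) - 1)*exp(10*t/3)/9.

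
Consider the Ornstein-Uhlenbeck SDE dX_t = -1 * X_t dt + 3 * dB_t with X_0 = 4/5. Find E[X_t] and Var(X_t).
E[X_t] = 4*exp(-t)/5; Var(X_t) = 9/2 - 9*exp(-2*t)/2

The OU SDE dX = -theta X dt + sigma dB admits the integrating factor exp(theta t): d(exp(theta t) X_t) = sigma exp(theta t) dB_t. Integrating from 0 to t:
  X_t = x_0 * exp(-theta t) + sigma * int_0^t exp(-theta (t-s)) dB_s.
The Itô integral has mean 0 and (by the Itô isometry) variance sigma^2 * int_0^t exp(-2 theta (t - s)) ds = sigma^2 * (1 - exp(-2 theta t)) / (2 theta).
With theta = 1, sigma = 3, x_0 = 4/5:
  E[X_t] = 4/5 * exp(-1 t) = 4*exp(-t)/5
  Var(X_t) = (3)^2 * (1 - exp(-2*1 t)) / (2 * 1) = 9/2 - 9*exp(-2*t)/2.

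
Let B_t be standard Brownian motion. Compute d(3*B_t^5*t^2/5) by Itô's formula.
d(3*B_t^5*t^2/5) = (6*B_t^3*t*(B_t^2 + 5*t)/5) dt + (3*B_t^4*t^2) dB_t

Itô's formula for f(t, x): d f(t, B_t) = (f_t + (1/2) f_xx) dt + f_x dB_t. Compute partials of f(t, x) = 3*t^2*x^5/5:
  f_t(t,x)  = 6*t*x^5/5
  f_x(t,x)  = 3*t^2*x^4
  f_xx(t,x) = 12*t^2*x^3
Assemble drift = f_t + (1/2) f_xx = 6*t*x^3*(5*t + x^2)/5 and diffusion = f_x = 3*t^2*x^4. Substituting x = B_t:
  d(3*B_t^5*t^2/5) = (6*B_t^3*t*(B_t^2 + 5*t)/5) dt + (3*B_t^4*t^2) dB_t.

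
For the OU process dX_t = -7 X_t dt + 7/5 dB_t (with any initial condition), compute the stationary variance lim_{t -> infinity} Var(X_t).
lim Var(X_t) = 7/50

The OU SDE dX = -theta X dt + sigma dB admits the integrating factor exp(theta t): d(exp(theta t) X_t) = sigma exp(theta t) dB_t. Integrating from 0 to t gives X_t = x_0 * exp(-theta t) + sigma * int_0^t exp(-theta (t-s)) dB_s for any initial x_0. The Itô integral has variance (by the Itô isometry) sigma^2 * int_0^t exp(-2 theta (t - s)) ds = sigma^2 * (1 - exp(-2 theta t)) / (2 theta), independent of x_0.
With theta = 7, sigma = 7/5:
  Var(X_t) = (7/5)^2 * (1 - exp(-2*7 t)) / (2 * 7) = 7/50 - 7*exp(-14*t)/50.
As t -> infinity, exp(-2*7 t) -> 0, so the stationary variance is sigma^2 / (2 theta) = 7/50.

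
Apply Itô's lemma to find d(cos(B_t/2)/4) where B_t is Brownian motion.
d(cos(B_t/2)/4) = (-cos(B_t/2)/32) dt + (-sin(B_t/2)/8) dB_t

Itô's formula for f(B_t) gives d f(B_t) = f'(B_t) dB_t + (1/2) f''(B_t) dt. Compute derivatives of f(x) = cos(x/2)/4:
  f'(x)  = -sin(x/2)/8
  f''(x) = -cos(x/2)/16
Substitute x = B_t and multiply the f'' term by 1/2:
  drift     = (1/2) * (-cos(x/2)/16) evaluated at B_t = -cos(B_t/2)/32
  diffusion = (-sin(x/2)/8) evaluated at B_t = -sin(B_t/2)/8
Therefore d(cos(B_t/2)/4) = (-cos(B_t/2)/32) dt + (-sin(B_t/2)/8) dB_t.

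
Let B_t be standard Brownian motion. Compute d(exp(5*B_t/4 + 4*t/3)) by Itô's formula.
d(exp(5*B_t/4 + 4*t/3)) = (203*exp(5*B_t/4 + 4*t/3)/96) dt + (5*exp(5*B_t/4 + 4*t/3)/4) dB_t

Itô's formula for f(t, x): d f(t, B_t) = (f_t + (1/2) f_xx) dt + f_x dB_t. Compute partials of f(t, x) = exp(4*t/3 + 5*x/4):
  f_t(t,x)  = 4*exp(4*t/3 + 5*x/4)/3
  f_x(t,x)  = 5*exp(4*t/3 + 5*x/4)/4
  f_xx(t,x) = 25*exp(4*t/3 + 5*x/4)/16
Assemble drift = f_t + (1/2) f_xx = 203*exp(4*t/3 + 5*x/4)/96 and diffusion = f_x = 5*exp(4*t/3 + 5*x/4)/4. Substituting x = B_t:
  d(exp(5*B_t/4 + 4*t/3)) = (203*exp(5*B_t/4 + 4*t/3)/96) dt + (5*exp(5*B_t/4 + 4*t/3)/4) dB_t.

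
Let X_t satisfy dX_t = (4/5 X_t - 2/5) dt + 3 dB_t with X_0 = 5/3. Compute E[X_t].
E[X_t] = 7*exp(4*t/5)/6 + 1/2

Taking expectations and using E[dB_t] = 0, the mean m(t) = E[X_t] satisfies the ODE m'(t) = a m(t) + b with m(0) = x_0. With a = 4/5, b = -2/5, x_0 = 5/3, the solution is
  m(t) = x_0 * exp(a t) + (b/a) * (exp(a t) - 1)
       = (5/3) * exp((4/5) t) + ((-2/5)/(4/5)) * (exp((4/5) t) - 1)
       = 7*exp(4*t/5)/6 + 1/2.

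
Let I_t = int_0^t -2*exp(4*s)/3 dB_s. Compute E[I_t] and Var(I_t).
E[I_t] = 0; Var(I_t) = exp(8*t)/18 - 1/18

The Itô integral of a deterministic integrand f(s) has mean 0 because each increment f(s) * (B_{s+ds} - B_s) has mean 0. By the Itô isometry:
  Var( int_0^t f(s) dB_s ) = E[ (int_0^t f(s) dB_s)^2 ] = int_0^t f(s)^2 ds.
Here f(s) = -2*exp(4*s)/3, so f(s)^2 = 4*exp(8*s)/9. Integrate:
  int_0^t (4*exp(8*s)/9) ds = exp(8*t)/18 - 1/18.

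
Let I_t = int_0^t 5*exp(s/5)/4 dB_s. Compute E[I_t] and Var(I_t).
E[I_t] = 0; Var(I_t) = 125*exp(2*t/5)/32 - 125/32

The Itô integral of a deterministic integrand f(s) has mean 0 because each increment f(s) * (B_{s+ds} - B_s) has mean 0. By the Itô isometry:
  Var( int_0^t f(s) dB_s ) = E[ (int_0^t f(s) dB_s)^2 ] = int_0^t f(s)^2 ds.
Here f(s) = 5*exp(s/5)/4, so f(s)^2 = 25*exp(2*s/5)/16. Integrate:
  int_0^t (25*exp(2*s/5)/16) ds = 125*exp(2*t/5)/32 - 125/32.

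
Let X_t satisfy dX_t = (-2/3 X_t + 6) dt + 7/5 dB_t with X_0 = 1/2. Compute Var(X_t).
Var(X_t) = 147/100 - 147*exp(-4*t/3)/100

The variance V(t) = Var(X_t) satisfies V'(t) = 2 a V(t) + c^2 with V(0) = 0 (drift coefficient is linear in X, diffusion is constant). With a = -2/3, c = 7/5, the solution is
  V(t) = (c^2 / (2 a)) * (exp(2 a t) - 1)
       = ((7/5)^2 / (2*(-2/3))) * (exp((-4/3) t) - 1)
       = 147/100 - 147*exp(-4*t/3)/100.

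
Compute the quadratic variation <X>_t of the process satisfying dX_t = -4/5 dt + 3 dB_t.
<X>_t = 9*t

For an Itô process dX_t = a(t) dt + b(t) dB_t, the quadratic variation is <X>_t = int_0^t b(s)^2 ds (the drift term does not contribute). Here b(s) = 3, so
  b(s)^2 = 9.
Integrating from 0 to t:
  <X>_t = int_0^t (9) ds = 9*t.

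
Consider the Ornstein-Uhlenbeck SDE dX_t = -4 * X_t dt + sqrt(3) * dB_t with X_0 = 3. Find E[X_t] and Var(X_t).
E[X_t] = 3*exp(-4*t); Var(X_t) = 3/8 - 3*exp(-8*t)/8

The OU SDE dX = -theta X dt + sigma dB admits the integrating factor exp(theta t): d(exp(theta t) X_t) = sigma exp(theta t) dB_t. Integrating from 0 to t:
  X_t = x_0 * exp(-theta t) + sigma * int_0^t exp(-theta (t-s)) dB_s.
The Itô integral has mean 0 and (by the Itô isometry) variance sigma^2 * int_0^t exp(-2 theta (t - s)) ds = sigma^2 * (1 - exp(-2 theta t)) / (2 theta).
With theta = 4, sigma = sqrt(3), x_0 = 3:
  E[X_t] = 3 * exp(-4 t) = 3*exp(-4*t)
  Var(X_t) = (sqrt(3))^2 * (1 - exp(-2*4 t)) / (2 * 4) = 3/8 - 3*exp(-8*t)/8.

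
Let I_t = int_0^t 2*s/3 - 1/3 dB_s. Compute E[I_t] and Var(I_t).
E[I_t] = 0; Var(I_t) = t*(4*t^2 - 6*t + 3)/27

The Itô integral of a deterministic integrand f(s) has mean 0 because each increment f(s) * (B_{s+ds} - B_s) has mean 0. By the Itô isometry:
  Var( int_0^t f(s) dB_s ) = E[ (int_0^t f(s) dB_s)^2 ] = int_0^t f(s)^2 ds.
Here f(s) = 2*s/3 - 1/3, so f(s)^2 = (2*s - 1)^2/9. Integrate:
  int_0^t ((2*s - 1)^2/9) ds = t*(4*t^2 - 6*t + 3)/27.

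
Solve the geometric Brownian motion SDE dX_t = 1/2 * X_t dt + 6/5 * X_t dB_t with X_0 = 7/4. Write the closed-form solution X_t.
X_t = 7/4 * exp((-11/50) * t + (6/5) * B_t)

For GBM dX = mu X dt + sigma X dB with X_0 = x_0, apply Itô to Y = log X: dY = (mu - sigma^2/2) dt + sigma dB, so Y_t = log(x_0) + (mu - sigma^2/2) t + sigma B_t and hence X_t = x_0 * exp((mu - sigma^2/2) t + sigma B_t).
With mu = 1/2, sigma = 6/5, x_0 = 7/4, this gives:
  X_t = 7/4 * exp((-11/50) * t + (6/5) * B_t).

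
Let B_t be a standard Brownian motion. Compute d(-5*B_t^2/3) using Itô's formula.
d(-5*B_t^2/3) = (-5/3) dt + (-10*B_t/3) dB_t

Itô's formula for f(B_t) gives d f(B_t) = f'(B_t) dB_t + (1/2) f''(B_t) dt. Compute derivatives of f(x) = -5*x^2/3:
  f'(x)  = -10*x/3
  f''(x) = -10/3
Substitute x = B_t and multiply the f'' term by 1/2:
  drift     = (1/2) * (-10/3) evaluated at B_t = -5/3
  diffusion = (-10*x/3) evaluated at B_t = -10*B_t/3
Therefore d(-5*B_t^2/3) = (-5/3) dt + (-10*B_t/3) dB_t.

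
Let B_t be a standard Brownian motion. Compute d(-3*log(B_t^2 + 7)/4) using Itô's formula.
d(-3*log(B_t^2 + 7)/4) = (3*(B_t^2 - 7)/(4*(B_t^2 + 7)^2)) dt + (-3*B_t/(2*B_t^2 + 14)) dB_t

Itô's formula for f(B_t) gives d f(B_t) = f'(B_t) dB_t + (1/2) f''(B_t) dt. Compute derivatives of f(x) = -3*log(x^2 + 7)/4:
  f'(x)  = -3*x/(2*x^2 + 14)
  f''(x) = 3*(x^2 - 7)/(2*(x^2 + 7)^2)
Substitute x = B_t and multiply the f'' term by 1/2:
  drift     = (1/2) * (3*(x^2 - 7)/(2*(x^2 + 7)^2)) evaluated at B_t = 3*(B_t^2 - 7)/(4*(B_t^2 + 7)^2)
  diffusion = (-3*x/(2*x^2 + 14)) evaluated at B_t = -3*B_t/(2*B_t^2 + 14)
Therefore d(-3*log(B_t^2 + 7)/4) = (3*(B_t^2 - 7)/(4*(B_t^2 + 7)^2)) dt + (-3*B_t/(2*B_t^2 + 14)) dB_t.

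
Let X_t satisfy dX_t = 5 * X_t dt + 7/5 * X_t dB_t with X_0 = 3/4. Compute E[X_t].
E[X_t] = 3*exp(5*t)/4

For GBM dX = mu X dt + sigma X dB with X_0 = x_0, apply Itô to Y = log X: dY = (mu - sigma^2/2) dt + sigma dB, so Y_t = log(x_0) + (mu - sigma^2/2) t + sigma B_t and hence X_t = x_0 * exp((mu - sigma^2/2) t + sigma B_t).
With mu = 5, sigma = 7/5, x_0 = 3/4, this gives:
  X_t = 3/4 * exp((201/50) * t + (7/5) * B_t).
Since sigma*B_t ~ Normal(0, sigma^2 t), E[exp(sigma*B_t)] = exp(sigma^2 t / 2); so E[X_t] = x_0 * exp((mu - sigma^2/2) t) * exp(sigma^2 t / 2) = x_0 * exp(mu t) = 3*exp(5*t)/4.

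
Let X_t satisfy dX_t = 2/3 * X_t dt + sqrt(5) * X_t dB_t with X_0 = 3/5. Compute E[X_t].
E[X_t] = 3*exp(2*t/3)/5

For GBM dX = mu X dt + sigma X dB with X_0 = x_0, apply Itô to Y = log X: dY = (mu - sigma^2/2) dt + sigma dB, so Y_t = log(x_0) + (mu - sigma^2/2) t + sigma B_t and hence X_t = x_0 * exp((mu - sigma^2/2) t + sigma B_t).
With mu = 2/3, sigma = sqrt(5), x_0 = 3/5, this gives:
  X_t = 3/5 * exp((-11/6) * t + (sqrt(5)) * B_t).
Since sigma*B_t ~ Normal(0, sigma^2 t), E[exp(sigma*B_t)] = exp(sigma^2 t / 2); so E[X_t] = x_0 * exp((mu - sigma^2/2) t) * exp(sigma^2 t / 2) = x_0 * exp(mu t) = 3*exp(2*t/3)/5.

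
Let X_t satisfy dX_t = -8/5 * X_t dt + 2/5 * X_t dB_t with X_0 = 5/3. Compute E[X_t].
E[X_t] = 5*exp(-8*t/5)/3

For GBM dX = mu X dt + sigma X dB with X_0 = x_0, apply Itô to Y = log X: dY = (mu - sigma^2/2) dt + sigma dB, so Y_t = log(x_0) + (mu - sigma^2/2) t + sigma B_t and hence X_t = x_0 * exp((mu - sigma^2/2) t + sigma B_t).
With mu = -8/5, sigma = 2/5, x_0 = 5/3, this gives:
  X_t = 5/3 * exp((-42/25) * t + (2/5) * B_t).
Since sigma*B_t ~ Normal(0, sigma^2 t), E[exp(sigma*B_t)] = exp(sigma^2 t / 2); so E[X_t] = x_0 * exp((mu - sigma^2/2) t) * exp(sigma^2 t / 2) = x_0 * exp(mu t) = 5*exp(-8*t/5)/3.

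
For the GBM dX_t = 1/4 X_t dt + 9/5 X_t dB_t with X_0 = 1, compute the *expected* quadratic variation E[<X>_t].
E[<X>_t] = 162*exp(187*t/50)/187 - 162/187

<X>_t = int_0^t ((9/5) * X_s)^2 ds. Taking expectation inside the integral: E[<X>_t] = (9/5)^2 * int_0^t E[X_s^2] ds. For GBM, E[X_s^2] = x_0^2 * exp((2 mu + sigma^2) s). Integrating:
  E[<X>_t] = (9/5)^2 * 1^2 * (exp((2*(1/4) + (9/5)^2) t) - 1) / (2*(1/4) + (9/5)^2)
           = (9/5)^2 * 1^2 * (exp((187/50) t) - 1) / (187/50) = 162*exp(187*t/50)/187 - 162/187.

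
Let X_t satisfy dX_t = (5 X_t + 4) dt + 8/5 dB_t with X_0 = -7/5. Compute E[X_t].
E[X_t] = -3*exp(5*t)/5 - 4/5

Taking expectations and using E[dB_t] = 0, the mean m(t) = E[X_t] satisfies the ODE m'(t) = a m(t) + b with m(0) = x_0. With a = 5, b = 4, x_0 = -7/5, the solution is
  m(t) = x_0 * exp(a t) + (b/a) * (exp(a t) - 1)
       = (-7/5) * exp(5 t) + (4/5) * (exp(5 t) - 1)
       = -3*exp(5*t)/5 - 4/5.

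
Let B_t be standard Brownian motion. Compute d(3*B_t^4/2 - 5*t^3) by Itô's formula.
d(3*B_t^4/2 - 5*t^3) = (9*B_t^2 - 15*t^2) dt + (6*B_t^3) dB_t

Itô's formula for f(t, x): d f(t, B_t) = (f_t + (1/2) f_xx) dt + f_x dB_t. Compute partials of f(t, x) = -5*t^3 + 3*x^4/2:
  f_t(t,x)  = -15*t^2
  f_x(t,x)  = 6*x^3
  f_xx(t,x) = 18*x^2
Assemble drift = f_t + (1/2) f_xx = -15*t^2 + 9*x^2 and diffusion = f_x = 6*x^3. Substituting x = B_t:
  d(3*B_t^4/2 - 5*t^3) = (9*B_t^2 - 15*t^2) dt + (6*B_t^3) dB_t.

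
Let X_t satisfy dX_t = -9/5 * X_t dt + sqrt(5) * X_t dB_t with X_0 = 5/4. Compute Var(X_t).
Var(X_t) = (25*exp(5*t) - 25)*exp(-18*t/5)/16

For GBM dX = mu X dt + sigma X dB with X_0 = x_0, apply Itô to Y = log X: dY = (mu - sigma^2/2) dt + sigma dB, so Y_t = log(x_0) + (mu - sigma^2/2) t + sigma B_t and hence X_t = x_0 * exp((mu - sigma^2/2) t + sigma B_t).
With mu = -9/5, sigma = sqrt(5), x_0 = 5/4, this gives:
  X_t = 5/4 * exp((-43/10) * t + (sqrt(5)) * B_t).
Since sigma*B_t ~ Normal(0, sigma^2 t), E[exp(sigma*B_t)] = exp(sigma^2 t / 2); so E[X_t] = x_0 * exp((mu - sigma^2/2) t) * exp(sigma^2 t / 2) = x_0 * exp(mu t) = 5*exp(-9*t/5)/4.
Var(X_t) = E[X_t^2] - (E[X_t])^2 = x_0^2 * exp(2 mu t) * (exp(sigma^2 t) - 1) = (25*exp(5*t) - 25)*exp(-18*t/5)/16.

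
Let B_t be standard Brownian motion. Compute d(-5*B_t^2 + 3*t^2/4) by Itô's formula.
d(-5*B_t^2 + 3*t^2/4) = (3*t/2 - 5) dt + (-10*B_t) dB_t

Itô's formula for f(t, x): d f(t, B_t) = (f_t + (1/2) f_xx) dt + f_x dB_t. Compute partials of f(t, x) = 3*t^2/4 - 5*x^2:
  f_t(t,x)  = 3*t/2
  f_x(t,x)  = -10*x
  f_xx(t,x) = -10
Assemble drift = f_t + (1/2) f_xx = 3*t/2 - 5 and diffusion = f_x = -10*x. Substituting x = B_t:
  d(-5*B_t^2 + 3*t^2/4) = (3*t/2 - 5) dt + (-10*B_t) dB_t.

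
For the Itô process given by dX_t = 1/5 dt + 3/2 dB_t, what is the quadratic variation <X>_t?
<X>_t = 9*t/4

For an Itô process dX_t = a(t) dt + b(t) dB_t, the quadratic variation is <X>_t = int_0^t b(s)^2 ds (the drift term does not contribute). Here b(s) = 3/2, so
  b(s)^2 = 9/4.
Integrating from 0 to t:
  <X>_t = int_0^t (9/4) ds = 9*t/4.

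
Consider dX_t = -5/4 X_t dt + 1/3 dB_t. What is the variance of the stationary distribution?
lim Var(X_t) = 2/45

The OU SDE dX = -theta X dt + sigma dB admits the integrating factor exp(theta t): d(exp(theta t) X_t) = sigma exp(theta t) dB_t. Integrating from 0 to t gives X_t = x_0 * exp(-theta t) + sigma * int_0^t exp(-theta (t-s)) dB_s for any initial x_0. The Itô integral has variance (by the Itô isometry) sigma^2 * int_0^t exp(-2 theta (t - s)) ds = sigma^2 * (1 - exp(-2 theta t)) / (2 theta), independent of x_0.
With theta = 5/4, sigma = 1/3:
  Var(X_t) = (1/3)^2 * (1 - exp(-2*5/4 t)) / (2 * 5/4) = 2/45 - 2*exp(-5*t/2)/45.
As t -> infinity, exp(-2*5/4 t) -> 0, so the stationary variance is sigma^2 / (2 theta) = 2/45.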